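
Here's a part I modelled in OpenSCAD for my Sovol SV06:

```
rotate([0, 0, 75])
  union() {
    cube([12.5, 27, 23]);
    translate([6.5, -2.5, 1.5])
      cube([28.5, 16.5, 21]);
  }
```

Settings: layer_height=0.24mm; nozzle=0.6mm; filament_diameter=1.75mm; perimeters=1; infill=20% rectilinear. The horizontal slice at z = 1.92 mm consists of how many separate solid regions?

1

At z = 1.92 mm: the cube is present — its section is the full 12.5×27 rectangle; the cube at (6.5, -2.5) (footprint 28.5×16.5) is included at this height; Taking the union: the regions partially overlap (shared area 84.00 mm²), so overlapping operands fuse into one piece — 1 connected region; (whole slice rotated 75° about Z — lengths, areas and connectivity unchanged). The result has 1 disconnected region.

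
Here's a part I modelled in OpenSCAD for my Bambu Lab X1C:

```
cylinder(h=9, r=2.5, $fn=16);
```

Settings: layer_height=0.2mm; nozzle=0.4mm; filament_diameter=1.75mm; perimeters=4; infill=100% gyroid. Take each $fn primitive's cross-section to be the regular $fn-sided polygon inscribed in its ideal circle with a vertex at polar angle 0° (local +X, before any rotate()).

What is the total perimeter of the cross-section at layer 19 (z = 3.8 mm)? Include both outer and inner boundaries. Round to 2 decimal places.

At z = 3.8 mm: the cylinder: section is a regular 16-gon, circumradius r=2.5 (perimeter = 2·16·2.500·sin(180°/16) = 15.61 mm). Overall, the cross-section is a single solid region. Total boundary length (outer) = 15.61 mm.

15.61 mm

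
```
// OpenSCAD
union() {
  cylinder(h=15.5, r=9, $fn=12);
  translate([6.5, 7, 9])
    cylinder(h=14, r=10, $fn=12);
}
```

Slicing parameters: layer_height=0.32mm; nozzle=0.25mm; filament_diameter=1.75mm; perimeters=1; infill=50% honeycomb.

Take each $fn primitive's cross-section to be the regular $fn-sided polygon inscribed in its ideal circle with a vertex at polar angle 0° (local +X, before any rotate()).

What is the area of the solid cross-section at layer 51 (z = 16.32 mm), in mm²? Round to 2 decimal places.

At z = 16.32 mm: the cylinder does not reach this height (z outside [0, 15.5]); the cylinder at (6.5, 7): section is a regular 12-gon, circumradius r=10 (area = (12/2)·10.000²·sin(360°/12) = 300.00 mm²); Merging all regions: only the r=10 cylinder at (6.5, 7) is present, so the union is just that shape — area = 300.00 mm². Overall, the cross-section is a single solid region. Net area = 300.00 mm².

300.00 mm²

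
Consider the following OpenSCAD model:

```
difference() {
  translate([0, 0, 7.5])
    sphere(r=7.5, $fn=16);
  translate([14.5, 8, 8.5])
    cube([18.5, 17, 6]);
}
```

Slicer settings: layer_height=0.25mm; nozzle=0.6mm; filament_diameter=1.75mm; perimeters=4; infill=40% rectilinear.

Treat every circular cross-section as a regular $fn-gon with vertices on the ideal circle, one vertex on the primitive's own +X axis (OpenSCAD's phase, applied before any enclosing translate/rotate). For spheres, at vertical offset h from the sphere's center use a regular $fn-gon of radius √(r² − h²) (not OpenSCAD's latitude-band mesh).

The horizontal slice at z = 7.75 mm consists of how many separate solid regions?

1

At z = 7.75 mm: the r=7.5 sphere slices to a regular 16-gon of circumradius 7.496 (√(r²−h²) with h=0.25 from center); the cube at (14.5, 8) is absent (z outside [8.5, 14.5]); Subtracting the remaining from the first: none of the subtracted shapes is present at this height, so the r=7.5 sphere is unchanged — 1 connected region. The result has 1 disconnected region.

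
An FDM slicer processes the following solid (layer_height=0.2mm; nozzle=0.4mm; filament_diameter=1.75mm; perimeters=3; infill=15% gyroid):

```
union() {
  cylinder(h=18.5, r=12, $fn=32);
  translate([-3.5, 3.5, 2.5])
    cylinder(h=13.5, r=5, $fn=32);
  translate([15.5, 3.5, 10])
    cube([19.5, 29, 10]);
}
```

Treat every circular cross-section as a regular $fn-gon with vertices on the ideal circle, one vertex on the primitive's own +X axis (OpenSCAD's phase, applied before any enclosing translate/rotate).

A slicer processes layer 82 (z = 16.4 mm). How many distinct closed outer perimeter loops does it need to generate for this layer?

2

At z = 16.4 mm: the cylinder: section is a regular 32-gon, circumradius r=12; the cylinder at (-3.5, 3.5) does not reach this height (z outside [2.5, 16]); the cube at (15.5, 3.5) (footprint 19.5×29) is included at this height; Combining (union): the 2 present regions are separate (no shared area or edge), so areas and boundary lengths simply add and each stays a separate island — 2 connected regions. The result has 2 disconnected regions.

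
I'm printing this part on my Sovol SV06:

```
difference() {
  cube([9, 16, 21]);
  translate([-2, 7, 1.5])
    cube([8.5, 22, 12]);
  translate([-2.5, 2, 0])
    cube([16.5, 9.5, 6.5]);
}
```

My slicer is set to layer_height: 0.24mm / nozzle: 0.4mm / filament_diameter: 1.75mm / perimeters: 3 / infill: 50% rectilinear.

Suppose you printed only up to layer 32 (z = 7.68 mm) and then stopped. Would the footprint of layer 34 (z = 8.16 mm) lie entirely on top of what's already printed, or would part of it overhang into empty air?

Compare the two slices. At z = 7.68: the cube (footprint 9×16) is included at this height (area 144.00 mm²); the 8.5×22 cube at (-2, 7) contributes its full rectangle (area 187.00 mm²); the cube at (-2.5, 2) does not reach this height (z outside [0, 6.5]); Taking the first minus the rest: starting from the 9×16 cube (144.00 mm²), the 8.5×22 cube at (-2, 7) partially overlaps it — only the 58.50 mm² overlap (of its 187.00 mm²) is removed, clipping the outline — area = 85.50 mm². At z = 8.16: the cube is present — its section is the full 9×16 rectangle (area 144.00 mm²); the 8.5×22 cube at (-2, 7) contributes its full rectangle (area 187.00 mm²); the cube at (-2.5, 2) is absent (z outside [0, 6.5]); Taking the first minus the rest: starting from the 9×16 cube (144.00 mm²), the 8.5×22 cube at (-2, 7) partially overlaps it — only the 58.50 mm² overlap (of its 187.00 mm²) is removed, clipping the outline — area = 85.50 mm². Checking containment: the cross-section at z = 8.16 is a subset of the cross-section at z = 7.68.

entirely on top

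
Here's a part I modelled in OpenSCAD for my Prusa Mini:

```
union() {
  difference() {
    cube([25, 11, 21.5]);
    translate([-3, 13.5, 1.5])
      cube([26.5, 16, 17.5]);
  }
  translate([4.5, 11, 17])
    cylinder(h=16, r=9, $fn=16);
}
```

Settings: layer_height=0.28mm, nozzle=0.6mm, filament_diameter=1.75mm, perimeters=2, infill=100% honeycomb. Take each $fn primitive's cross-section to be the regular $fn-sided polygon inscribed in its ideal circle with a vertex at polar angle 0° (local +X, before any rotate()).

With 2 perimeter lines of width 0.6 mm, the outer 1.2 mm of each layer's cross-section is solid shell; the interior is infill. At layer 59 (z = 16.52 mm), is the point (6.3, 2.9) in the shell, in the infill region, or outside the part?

At z = 16.52 mm: the cube is present — its section is the full 25×11 rectangle; the cube at (-3, 13.5) (footprint 26.5×16) is included at this height; After the difference (first − rest): starting from the 25×11 cube, the 26.5×16 cube at (-3, 13.5) misses the remaining region (no effect) — 1 connected region; the cylinder at (4.5, 11) is not intersected at this z (z outside [17, 33]); Combining (union): only the result so far is present, so the union is just that shape — 1 connected region. Overall, the cross-section is a single solid region. The nearest boundary edge runs (25.00, 0.00)→(0.00, 0.00); distance from the point to it = 2.90 mm. The point is inside the cross-section and 2.90 mm from the nearest boundary — more than the 1.2 mm shell width (2 × 0.6), so it's in the infill interior.

infill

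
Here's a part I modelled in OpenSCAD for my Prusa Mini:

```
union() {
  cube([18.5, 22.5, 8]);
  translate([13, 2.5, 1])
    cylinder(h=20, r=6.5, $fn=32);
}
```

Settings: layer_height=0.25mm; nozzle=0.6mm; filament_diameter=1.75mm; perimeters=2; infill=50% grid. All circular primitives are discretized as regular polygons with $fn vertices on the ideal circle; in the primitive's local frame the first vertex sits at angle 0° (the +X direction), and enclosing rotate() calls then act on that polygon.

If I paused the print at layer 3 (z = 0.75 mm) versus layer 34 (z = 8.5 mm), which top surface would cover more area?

layer 3 (z = 0.75 mm)

Layer 3 (z = 0.75): the cube (footprint 18.5×22.5) is included at this height (area 416.25 mm²); the cylinder at (13, 2.5) does not reach this height (z outside [1, 21]); Combining (union): only the 18.5×22.5 cube is present, so the union is just that shape — area = 416.25 mm². So its area = 416.25 mm². Layer 34 (z = 8.5): the cube does not reach this height (z outside [0, 8]); the r=6.5 cylinder at (13, 2.5) gives a regular 32-gon of circumradius 6.5 (constant along its height) (area = (32/2)·6.500²·sin(360°/32) = 131.88 mm²); Combining (union): only the r=6.5 cylinder at (13, 2.5) is present, so the union is just that shape — area = 131.88 mm². So its area = 131.88 mm². Layer 3 is larger (416.25 vs 131.88 mm²).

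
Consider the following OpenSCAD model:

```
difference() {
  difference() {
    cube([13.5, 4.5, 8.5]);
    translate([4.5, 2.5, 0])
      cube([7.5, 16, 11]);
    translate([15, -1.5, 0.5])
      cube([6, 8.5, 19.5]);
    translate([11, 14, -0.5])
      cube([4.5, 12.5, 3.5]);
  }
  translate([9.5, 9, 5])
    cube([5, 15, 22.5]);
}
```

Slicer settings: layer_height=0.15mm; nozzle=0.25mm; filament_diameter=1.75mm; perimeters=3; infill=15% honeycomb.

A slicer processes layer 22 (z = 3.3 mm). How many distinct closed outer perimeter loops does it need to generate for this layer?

1

At z = 3.3 mm: the 13.5×4.5 cube contributes its full rectangle; the cube at (4.5, 2.5) is present — its section is the full 7.5×16 rectangle; the cube at (15, -1.5) (footprint 6×8.5) is included at this height; the cube at (11, 14) is not intersected at this z (z outside [-0.5, 3]); Subtracting the remaining from the first: starting from the 13.5×4.5 cube, the 7.5×16 cube at (4.5, 2.5) partially overlaps it — only the 15.00 mm² overlap (of its 120.00 mm²) is removed, clipping the outline; the 6×8.5 cube at (15, -1.5) misses the remaining region (no effect) — 1 connected region; the cube at (9.5, 9) is absent (z outside [5, 27.5]); Subtracting the remaining from the first: none of the subtracted shapes is present at this height, so that combined region is unchanged — 1 connected region. The result has 1 disconnected region.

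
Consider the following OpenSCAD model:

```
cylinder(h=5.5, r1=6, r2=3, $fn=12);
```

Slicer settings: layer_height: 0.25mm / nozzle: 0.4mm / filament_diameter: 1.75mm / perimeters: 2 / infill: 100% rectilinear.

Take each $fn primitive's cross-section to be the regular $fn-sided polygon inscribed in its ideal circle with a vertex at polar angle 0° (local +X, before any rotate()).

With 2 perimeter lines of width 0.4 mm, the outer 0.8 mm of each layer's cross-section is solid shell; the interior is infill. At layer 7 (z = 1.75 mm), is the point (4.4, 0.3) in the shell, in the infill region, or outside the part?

shell

At z = 1.75 mm: the cone: at t=0.318 of its height the radius interpolates to r₁+(r₂−r₁)t = 5.045, giving a regular 12-gon of that circumradius. Overall, the cross-section is a single solid region. The nearest boundary edge runs (5.05, 0.00)→(4.37, 2.52); distance from the point to it = 0.55 mm. The point is inside the cross-section, 0.55 mm from the nearest boundary — within the 0.8 mm shell band (2 × 0.4).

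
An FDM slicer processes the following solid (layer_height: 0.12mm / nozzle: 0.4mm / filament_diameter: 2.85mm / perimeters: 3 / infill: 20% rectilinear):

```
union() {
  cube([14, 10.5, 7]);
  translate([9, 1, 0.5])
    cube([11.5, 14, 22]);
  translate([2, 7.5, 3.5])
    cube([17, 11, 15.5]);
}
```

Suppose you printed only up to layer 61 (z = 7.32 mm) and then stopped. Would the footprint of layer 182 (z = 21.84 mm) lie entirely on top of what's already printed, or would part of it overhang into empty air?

Compare the two slices. At z = 7.32: the cube is absent (z outside [0, 7]); the cube at (9, 1) (footprint 11.5×14) is included at this height (area 161.00 mm²); the cube at (2, 7.5) (footprint 17×11) is included at this height (area 187.00 mm²); Taking the union: the regions partially overlap — summed areas 348.00 mm² minus the doubly-counted overlap 75.00 mm² gives 273.00 mm² — area = 273.00 mm². At z = 21.84: the cube is not intersected at this z (z outside [0, 7]); the cube at (9, 1) (footprint 11.5×14) is included at this height (area 161.00 mm²); the cube at (2, 7.5) is not intersected at this z (z outside [3.5, 19]); Combining (union): only the 11.5×14 cube at (9, 1) is present, so the union is just that shape — area = 161.00 mm². Checking containment: the cross-section at z = 21.84 is a subset of the cross-section at z = 7.32.

entirely on top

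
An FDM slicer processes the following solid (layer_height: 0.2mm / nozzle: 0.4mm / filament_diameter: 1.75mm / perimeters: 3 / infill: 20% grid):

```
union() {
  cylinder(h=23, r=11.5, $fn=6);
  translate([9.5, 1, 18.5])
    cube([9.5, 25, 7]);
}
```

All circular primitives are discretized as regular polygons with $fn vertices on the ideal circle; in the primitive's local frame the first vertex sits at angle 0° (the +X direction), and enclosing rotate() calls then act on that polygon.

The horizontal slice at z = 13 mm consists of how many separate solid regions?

1

At z = 13 mm: the r=11.5 cylinder gives a regular 6-gon of circumradius 11.5 (constant along its height); the cube at (9.5, 1) is absent (z outside [18.5, 25.5]); Combining (union): only the r=11.5 cylinder is present, so the union is just that shape — 1 connected region. The result has 1 disconnected region.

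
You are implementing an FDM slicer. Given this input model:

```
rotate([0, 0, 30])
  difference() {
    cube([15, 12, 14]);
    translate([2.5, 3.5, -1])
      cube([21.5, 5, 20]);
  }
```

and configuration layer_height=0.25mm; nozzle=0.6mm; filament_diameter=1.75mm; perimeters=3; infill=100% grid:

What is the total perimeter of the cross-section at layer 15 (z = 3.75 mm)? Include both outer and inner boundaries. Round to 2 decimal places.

At z = 3.75 mm: the cube (footprint 15×12) is included at this height (perimeter 54.00 mm); the cube at (2.5, 3.5) is present — its section is the full 21.5×5 rectangle (perimeter 53.00 mm); After the difference (first − rest): starting from the 15×12 cube, the 21.5×5 cube at (2.5, 3.5) partially overlaps it — only the 62.50 mm² overlap (of its 107.50 mm²) is removed, clipping the outline — boundary = 79.00 mm; (whole slice rotated 30° about Z — lengths, areas and connectivity unchanged). Overall, the cross-section is a single solid region. Total boundary length (outer) = 79.00 mm.

79.00 mm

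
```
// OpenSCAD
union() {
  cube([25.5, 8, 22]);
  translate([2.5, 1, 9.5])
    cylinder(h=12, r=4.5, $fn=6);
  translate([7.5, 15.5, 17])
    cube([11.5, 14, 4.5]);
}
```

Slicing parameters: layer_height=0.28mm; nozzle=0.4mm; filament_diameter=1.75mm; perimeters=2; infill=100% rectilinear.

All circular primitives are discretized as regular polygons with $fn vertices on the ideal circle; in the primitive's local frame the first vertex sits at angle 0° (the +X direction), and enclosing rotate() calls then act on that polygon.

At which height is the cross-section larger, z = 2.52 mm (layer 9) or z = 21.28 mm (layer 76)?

layer 76 (z = 21.28 mm)

Layer 9 (z = 2.52): the cube is present — its section is the full 25.5×8 rectangle (area 204.00 mm²); the cylinder at (2.5, 1) is not intersected at this z (z outside [9.5, 21.5]); the cube at (7.5, 15.5) is not intersected at this z (z outside [17, 21.5]); Merging all regions: only the 25.5×8 cube is present, so the union is just that shape — area = 204.00 mm². So its area = 204.00 mm². Layer 76 (z = 21.28): the cube is present — its section is the full 25.5×8 rectangle (area 204.00 mm²); the r=4.5 cylinder at (2.5, 1) gives a regular 6-gon of circumradius 4.5 (constant along its height) (area = (6/2)·4.500²·sin(360°/6) = 52.61 mm²); the cube at (7.5, 15.5) is present — its section is the full 11.5×14 rectangle (area 161.00 mm²); Combining (union): the regions partially overlap — summed areas 417.61 mm² minus the doubly-counted overlap 29.55 mm² gives 388.06 mm² — area = 388.06 mm². So its area = 388.06 mm². Layer 76 is larger (388.06 vs 204.00 mm²).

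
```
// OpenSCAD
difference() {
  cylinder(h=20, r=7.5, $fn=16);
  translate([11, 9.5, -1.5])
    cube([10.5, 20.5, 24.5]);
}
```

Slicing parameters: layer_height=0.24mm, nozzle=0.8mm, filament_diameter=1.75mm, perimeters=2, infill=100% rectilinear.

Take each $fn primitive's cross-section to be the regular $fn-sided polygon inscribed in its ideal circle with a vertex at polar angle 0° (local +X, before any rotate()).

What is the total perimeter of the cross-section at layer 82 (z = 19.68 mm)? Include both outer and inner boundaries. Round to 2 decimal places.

46.82 mm

At z = 19.68 mm: the r=7.5 cylinder contributes a regular 16-gon of circumradius 7.5 (perimeter = 2·16·7.500·sin(180°/16) = 46.82 mm); the cube at (11, 9.5) is present — its section is the full 10.5×20.5 rectangle (perimeter 62.00 mm); Subtracting the remaining from the first: starting from the r=7.5 cylinder, the 10.5×20.5 cube at (11, 9.5) misses the remaining region (no effect) — boundary = 46.82 mm. Overall, the cross-section is a single solid region. Total boundary length (outer) = 46.82 mm.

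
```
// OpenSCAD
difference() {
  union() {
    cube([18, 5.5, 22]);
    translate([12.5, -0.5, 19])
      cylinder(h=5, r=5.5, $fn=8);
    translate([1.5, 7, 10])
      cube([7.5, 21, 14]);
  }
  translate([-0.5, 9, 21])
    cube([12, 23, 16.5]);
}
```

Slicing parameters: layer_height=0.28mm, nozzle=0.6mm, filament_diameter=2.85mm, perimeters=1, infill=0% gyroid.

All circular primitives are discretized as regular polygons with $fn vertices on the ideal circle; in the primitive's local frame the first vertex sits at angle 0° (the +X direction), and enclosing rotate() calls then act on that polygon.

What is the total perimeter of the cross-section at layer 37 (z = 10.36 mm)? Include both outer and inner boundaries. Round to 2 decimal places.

104.00 mm

At z = 10.36 mm: the cube is present — its section is the full 18×5.5 rectangle (perimeter 47.00 mm); the cylinder at (12.5, -0.5) is not intersected at this z (z outside [19, 24]); the 7.5×21 cube at (1.5, 7) contributes its full rectangle (perimeter 57.00 mm); Merging all regions: the 2 present regions are separate (no shared area or edge), so areas and boundary lengths simply add and each stays a separate island — boundary = 104.00 mm; the cube at (-0.5, 9) does not reach this height (z outside [21, 37.5]); Subtracting the remaining from the first: none of the subtracted shapes is present at this height, so that combined region is unchanged — boundary = 104.00 mm. Overall, the cross-section has 2 separate islands. Total boundary length (outer) = 104.00 mm.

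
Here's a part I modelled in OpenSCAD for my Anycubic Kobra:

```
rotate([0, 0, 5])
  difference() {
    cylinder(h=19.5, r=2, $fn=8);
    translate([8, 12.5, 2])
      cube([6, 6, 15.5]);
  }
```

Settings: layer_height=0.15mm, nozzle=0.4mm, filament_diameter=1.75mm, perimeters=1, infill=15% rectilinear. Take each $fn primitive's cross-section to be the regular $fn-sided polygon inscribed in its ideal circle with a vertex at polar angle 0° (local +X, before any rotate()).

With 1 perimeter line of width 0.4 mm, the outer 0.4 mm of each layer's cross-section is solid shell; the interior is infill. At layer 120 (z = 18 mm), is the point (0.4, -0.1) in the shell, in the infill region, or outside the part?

infill

At z = 18 mm: the r=2 cylinder gives a regular 8-gon of circumradius 2 (constant along its height); the cube at (8, 12.5) is not intersected at this z (z outside [2, 17.5]); After the difference (first − rest): none of the subtracted shapes is present at this height, so the r=2 cylinder is unchanged — 1 connected region; (whole slice rotated 5° about Z — lengths, areas and connectivity unchanged). Overall, the cross-section is a single solid region. Undo the 5° rotation: the query point maps to (0.390, -0.134) in the un-rotated model frame. The nearest boundary edge runs (1.41, -1.41)→(2.00, 0.00); distance from the point to it = 1.44 mm. The point is inside the cross-section and 1.44 mm from the nearest boundary — more than the 0.4 mm shell width (1 × 0.4), so it's in the infill interior.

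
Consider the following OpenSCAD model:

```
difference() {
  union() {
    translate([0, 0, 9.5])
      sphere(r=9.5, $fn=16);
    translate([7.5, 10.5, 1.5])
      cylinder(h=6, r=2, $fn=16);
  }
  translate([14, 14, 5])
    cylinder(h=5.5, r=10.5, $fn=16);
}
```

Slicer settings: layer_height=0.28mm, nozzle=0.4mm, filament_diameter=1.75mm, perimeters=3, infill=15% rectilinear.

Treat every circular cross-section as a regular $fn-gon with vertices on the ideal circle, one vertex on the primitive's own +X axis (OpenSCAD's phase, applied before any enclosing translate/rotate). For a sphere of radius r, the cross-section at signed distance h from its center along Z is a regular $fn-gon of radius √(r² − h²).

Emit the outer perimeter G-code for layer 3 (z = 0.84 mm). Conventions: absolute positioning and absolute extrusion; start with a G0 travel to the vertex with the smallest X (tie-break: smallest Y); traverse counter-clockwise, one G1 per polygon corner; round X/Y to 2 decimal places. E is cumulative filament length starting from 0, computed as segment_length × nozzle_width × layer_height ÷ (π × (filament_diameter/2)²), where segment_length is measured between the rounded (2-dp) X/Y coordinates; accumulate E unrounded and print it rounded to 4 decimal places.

At z = 0.84 mm: the r=9.5 sphere slices to a regular 16-gon of circumradius 3.906 (√(r²−h²) with h=8.66 from center); the cylinder at (7.5, 10.5) does not reach this height (z outside [1.5, 7.5]); Taking the union: only the r=9.5 sphere is present, so the union is just that shape — 1 connected region; the cylinder at (14, 14) is not intersected at this z (z outside [5, 10.5]); Taking the first minus the rest: none of the subtracted shapes is present at this height, so the result so far is unchanged — 1 connected region. The outline is a single polygon with 16 vertices. Extrusion per mm of travel: 0.4 × 0.28 / (π × 0.875²) = 0.046564. Accumulating E over each segment gives final E = 1.1355.

G0 X-3.91 Y0.00 Z0.84
G1 X-3.61 Y-1.49 E0.0708
G1 X-2.76 Y-2.76 E0.1419
G1 X-1.49 Y-3.61 E0.2131
G1 X0.00 Y-3.91 E0.2839
G1 X1.49 Y-3.61 E0.3546
G1 X2.76 Y-2.76 E0.4258
G1 X3.61 Y-1.49 E0.4970
G1 X3.91 Y0.00 E0.5677
G1 X3.61 Y1.49 E0.6385
G1 X2.76 Y2.76 E0.7097
G1 X1.49 Y3.61 E0.7808
G1 X0.00 Y3.91 E0.8516
G1 X-1.49 Y3.61 E0.9224
G1 X-2.76 Y2.76 E0.9935
G1 X-3.61 Y1.49 E1.0647
G1 X-3.91 Y0.00 E1.1355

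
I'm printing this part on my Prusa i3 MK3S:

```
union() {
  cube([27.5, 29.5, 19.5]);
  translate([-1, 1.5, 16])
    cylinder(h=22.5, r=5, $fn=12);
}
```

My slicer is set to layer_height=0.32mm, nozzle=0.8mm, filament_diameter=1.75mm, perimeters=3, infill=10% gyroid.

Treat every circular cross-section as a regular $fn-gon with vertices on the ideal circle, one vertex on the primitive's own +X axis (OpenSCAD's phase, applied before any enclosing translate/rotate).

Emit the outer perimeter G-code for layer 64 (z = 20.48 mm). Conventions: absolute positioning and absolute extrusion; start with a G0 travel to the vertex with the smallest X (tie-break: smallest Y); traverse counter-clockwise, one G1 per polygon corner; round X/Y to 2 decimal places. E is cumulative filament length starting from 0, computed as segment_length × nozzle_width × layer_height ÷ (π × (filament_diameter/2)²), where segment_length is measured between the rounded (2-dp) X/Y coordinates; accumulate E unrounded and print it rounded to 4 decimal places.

At z = 20.48 mm: the cube is not intersected at this z (z outside [0, 19.5]); the r=5 cylinder at (-1, 1.5) contributes a regular 12-gon of circumradius 5; Taking the union: only the r=5 cylinder at (-1, 1.5) is present, so the union is just that shape — 1 connected region. The outline is a single polygon with 12 vertices. Extrusion per mm of travel: 0.8 × 0.32 / (π × 0.875²) = 0.106432. Accumulating E over each segment gives final E = 3.3056.

G0 X-6.00 Y1.50 Z20.48
G1 X-5.33 Y-1.00 E0.2755
G1 X-3.50 Y-2.83 E0.5509
G1 X-1.00 Y-3.50 E0.8264
G1 X1.50 Y-2.83 E1.1019
G1 X3.33 Y-1.00 E1.3773
G1 X4.00 Y1.50 E1.6528
G1 X3.33 Y4.00 E1.9283
G1 X1.50 Y5.83 E2.2037
G1 X-1.00 Y6.50 E2.4792
G1 X-3.50 Y5.83 E2.7546
G1 X-5.33 Y4.00 E3.0301
G1 X-6.00 Y1.50 E3.3056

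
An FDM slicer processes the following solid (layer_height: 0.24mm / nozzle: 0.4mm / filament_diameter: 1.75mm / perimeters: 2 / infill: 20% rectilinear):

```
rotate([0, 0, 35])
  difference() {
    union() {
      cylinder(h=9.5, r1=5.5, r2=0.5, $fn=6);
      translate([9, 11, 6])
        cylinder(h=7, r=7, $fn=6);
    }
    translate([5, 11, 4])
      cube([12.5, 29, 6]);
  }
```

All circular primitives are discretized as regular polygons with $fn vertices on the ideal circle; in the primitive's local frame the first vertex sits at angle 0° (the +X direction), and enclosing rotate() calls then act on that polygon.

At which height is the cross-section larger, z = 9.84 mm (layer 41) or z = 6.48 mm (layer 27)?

layer 27 (z = 6.48 mm)

Layer 41 (z = 9.84): the cone is not intersected at this z (z outside [0, 9.5]); the r=7 cylinder at (9, 11) contributes a regular 6-gon of circumradius 7 (area = (6/2)·7.000²·sin(360°/6) = 127.31 mm²); Merging all regions: only the r=7 cylinder at (9, 11) is present, so the union is just that shape — area = 127.31 mm²; the cube at (5, 11) (footprint 12.5×29) is included at this height (area 362.50 mm²); Taking the first minus the rest: starting from the result so far (127.31 mm²), the 12.5×29 cube at (5, 11) partially overlaps it — only the 55.86 mm² overlap (of its 362.50 mm²) is removed, clipping the outline — area = 71.45 mm²; (rotated 35° about Z; rotation is an isometry so areas/perimeters/island counts are preserved). So its area = 71.45 mm². Layer 27 (z = 6.48): the cone: at t=0.682 of its height the radius interpolates to r₁+(r₂−r₁)t = 2.089, giving a regular 6-gon of that circumradius (area = (6/2)·2.089²·sin(360°/6) = 11.34 mm²); the cylinder at (9, 11): section is a regular 6-gon, circumradius r=7 (area = (6/2)·7.000²·sin(360°/6) = 127.31 mm²); Combining (union): the 2 present regions are separate (no shared area or edge), so areas and boundary lengths simply add and each stays a separate island — area = 138.65 mm²; the 12.5×29 cube at (5, 11) contributes its full rectangle (area 362.50 mm²); After the difference (first − rest): starting from the result so far (138.65 mm²), the 12.5×29 cube at (5, 11) partially overlaps it — only the 55.86 mm² overlap (of its 362.50 mm²) is removed, clipping the outline — area = 82.79 mm²; (rotated 35° about Z; rotation is an isometry so areas/perimeters/island counts are preserved). So its area = 82.79 mm². Layer 27 is larger (82.79 vs 71.45 mm²).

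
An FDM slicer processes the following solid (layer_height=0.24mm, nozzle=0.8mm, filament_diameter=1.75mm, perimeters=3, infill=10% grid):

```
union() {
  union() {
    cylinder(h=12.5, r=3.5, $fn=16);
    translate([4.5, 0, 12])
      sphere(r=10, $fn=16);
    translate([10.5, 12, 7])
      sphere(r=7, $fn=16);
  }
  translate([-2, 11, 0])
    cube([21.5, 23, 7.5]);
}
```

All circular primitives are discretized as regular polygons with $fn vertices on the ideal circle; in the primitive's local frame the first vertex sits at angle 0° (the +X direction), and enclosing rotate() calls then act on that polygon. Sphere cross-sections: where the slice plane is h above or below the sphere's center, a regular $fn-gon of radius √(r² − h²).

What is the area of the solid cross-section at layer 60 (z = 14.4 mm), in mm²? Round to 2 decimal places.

288.51 mm²

At z = 14.4 mm: the cylinder is absent (z outside [0, 12.5]); the r=10 sphere at (4.5, 0) contributes a regular 16-gon of circumradius √(10²−2.4²) = 9.708 (area = (16/2)·9.708²·sin(360°/16) = 288.51 mm²); the sphere at (10.5, 12) is not intersected at this z (|z−center|=7.400 > r=7); Combining (union): only the r=10 sphere at (4.5, 0) is present, so the union is just that shape — area = 288.51 mm²; the cube at (-2, 11) is not intersected at this z (z outside [0, 7.5]); Merging all regions: only the result so far is present, so the union is just that shape — area = 288.51 mm². Overall, the cross-section is a single solid region. Net area = 288.51 mm².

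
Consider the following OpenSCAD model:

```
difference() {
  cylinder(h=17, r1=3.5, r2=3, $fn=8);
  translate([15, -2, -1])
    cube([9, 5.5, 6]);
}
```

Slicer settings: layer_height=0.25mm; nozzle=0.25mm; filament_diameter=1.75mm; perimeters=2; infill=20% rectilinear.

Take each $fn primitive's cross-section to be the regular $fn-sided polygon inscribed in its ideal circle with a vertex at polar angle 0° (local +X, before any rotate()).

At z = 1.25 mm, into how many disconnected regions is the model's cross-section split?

At z = 1.25 mm: the cone (r1=3.5→r2=3) has section circumradius 3.463 here — a regular 8-gon; the 9×5.5 cube at (15, -2) contributes its full rectangle; Taking the first minus the rest: starting from the cone, the 9×5.5 cube at (15, -2) misses the remaining region (no effect) — 1 connected region. The result has 1 disconnected region.

1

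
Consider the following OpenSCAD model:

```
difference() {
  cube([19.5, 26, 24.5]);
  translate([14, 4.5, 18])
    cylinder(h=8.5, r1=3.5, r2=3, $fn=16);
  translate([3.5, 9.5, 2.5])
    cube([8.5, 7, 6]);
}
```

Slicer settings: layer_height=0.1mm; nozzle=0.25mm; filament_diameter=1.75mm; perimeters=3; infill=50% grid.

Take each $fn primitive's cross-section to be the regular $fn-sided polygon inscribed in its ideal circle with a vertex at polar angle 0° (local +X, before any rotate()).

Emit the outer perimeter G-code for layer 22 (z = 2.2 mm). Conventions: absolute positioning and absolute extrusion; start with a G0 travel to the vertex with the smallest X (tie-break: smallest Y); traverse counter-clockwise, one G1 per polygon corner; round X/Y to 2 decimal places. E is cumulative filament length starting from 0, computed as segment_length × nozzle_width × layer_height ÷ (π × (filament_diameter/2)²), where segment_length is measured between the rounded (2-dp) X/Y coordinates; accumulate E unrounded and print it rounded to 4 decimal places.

At z = 2.2 mm: the 19.5×26 cube contributes its full rectangle; the cone at (14, 4.5) is absent (z outside [18, 26.5]); the cube at (3.5, 9.5) is absent (z outside [2.5, 8.5]); Taking the first minus the rest: none of the subtracted shapes is present at this height, so the 19.5×26 cube is unchanged — 1 connected region. The outline is a single polygon with 4 vertices. Extrusion per mm of travel: 0.25 × 0.1 / (π × 0.875²) = 0.010394. Accumulating E over each segment gives final E = 0.9458.

G0 X0.00 Y0.00 Z2.20
G1 X19.50 Y0.00 E0.2027
G1 X19.50 Y26.00 E0.4729
G1 X0.00 Y26.00 E0.6756
G1 X0.00 Y0.00 E0.9458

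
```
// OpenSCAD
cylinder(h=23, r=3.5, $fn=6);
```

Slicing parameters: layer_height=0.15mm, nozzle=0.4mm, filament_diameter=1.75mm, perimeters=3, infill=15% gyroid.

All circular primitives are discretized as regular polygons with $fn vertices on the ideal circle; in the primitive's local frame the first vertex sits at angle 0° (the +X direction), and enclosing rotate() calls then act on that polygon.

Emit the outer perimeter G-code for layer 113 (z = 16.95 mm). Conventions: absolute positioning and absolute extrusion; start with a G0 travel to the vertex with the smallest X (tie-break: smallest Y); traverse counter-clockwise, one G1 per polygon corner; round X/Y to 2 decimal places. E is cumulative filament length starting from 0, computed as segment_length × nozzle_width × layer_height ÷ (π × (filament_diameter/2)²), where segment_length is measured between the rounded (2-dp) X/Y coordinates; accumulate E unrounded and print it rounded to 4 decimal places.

At z = 16.95 mm: the r=3.5 cylinder contributes a regular 6-gon of circumradius 3.5. The outline is a single polygon with 6 vertices. Extrusion per mm of travel: 0.4 × 0.15 / (π × 0.875²) = 0.024945. Accumulating E over each segment gives final E = 0.5238.

G0 X-3.50 Y0.00 Z16.95
G1 X-1.75 Y-3.03 E0.0873
G1 X1.75 Y-3.03 E0.1746
G1 X3.50 Y0.00 E0.2619
G1 X1.75 Y3.03 E0.3492
G1 X-1.75 Y3.03 E0.4365
G1 X-3.50 Y0.00 E0.5238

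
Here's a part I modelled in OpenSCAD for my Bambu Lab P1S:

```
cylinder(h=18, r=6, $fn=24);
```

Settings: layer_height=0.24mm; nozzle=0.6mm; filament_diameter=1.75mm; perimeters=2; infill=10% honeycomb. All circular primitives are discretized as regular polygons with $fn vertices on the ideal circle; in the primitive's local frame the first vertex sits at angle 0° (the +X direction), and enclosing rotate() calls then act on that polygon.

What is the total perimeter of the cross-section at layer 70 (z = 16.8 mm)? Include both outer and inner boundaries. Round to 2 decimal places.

37.59 mm

At z = 16.8 mm: the cylinder: section is a regular 24-gon, circumradius r=6 (perimeter = 2·24·6.000·sin(180°/24) = 37.59 mm). Overall, the cross-section is a single solid region. Total boundary length (outer) = 37.59 mm.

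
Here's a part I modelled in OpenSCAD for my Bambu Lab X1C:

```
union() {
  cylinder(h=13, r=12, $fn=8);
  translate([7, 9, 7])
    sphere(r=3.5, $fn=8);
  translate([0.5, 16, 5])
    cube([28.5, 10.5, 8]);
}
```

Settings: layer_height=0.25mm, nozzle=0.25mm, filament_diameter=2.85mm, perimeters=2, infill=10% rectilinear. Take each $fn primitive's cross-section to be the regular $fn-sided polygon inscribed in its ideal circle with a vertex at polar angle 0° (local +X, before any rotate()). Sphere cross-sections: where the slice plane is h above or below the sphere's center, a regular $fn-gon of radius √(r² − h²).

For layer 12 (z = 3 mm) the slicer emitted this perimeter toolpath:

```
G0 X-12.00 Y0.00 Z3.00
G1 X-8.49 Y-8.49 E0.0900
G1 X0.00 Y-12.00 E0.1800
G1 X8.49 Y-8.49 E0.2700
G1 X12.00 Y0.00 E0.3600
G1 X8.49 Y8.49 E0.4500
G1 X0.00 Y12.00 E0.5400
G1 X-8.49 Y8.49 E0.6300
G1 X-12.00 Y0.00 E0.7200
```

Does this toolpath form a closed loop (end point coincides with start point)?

yes

Start point (G0): (-12.00, 0.00). End point (last G1): the path returns to the start — closed.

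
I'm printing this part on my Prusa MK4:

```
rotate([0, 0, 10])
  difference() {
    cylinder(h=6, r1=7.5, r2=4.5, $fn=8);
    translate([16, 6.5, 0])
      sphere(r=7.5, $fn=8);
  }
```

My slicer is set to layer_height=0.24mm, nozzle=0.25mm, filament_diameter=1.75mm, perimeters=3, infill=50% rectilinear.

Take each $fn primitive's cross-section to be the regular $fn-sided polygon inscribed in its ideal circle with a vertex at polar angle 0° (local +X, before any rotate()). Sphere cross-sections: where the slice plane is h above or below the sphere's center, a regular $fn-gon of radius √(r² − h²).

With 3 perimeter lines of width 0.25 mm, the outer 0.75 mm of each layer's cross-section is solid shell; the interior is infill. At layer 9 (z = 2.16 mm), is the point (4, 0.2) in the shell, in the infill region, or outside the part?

At z = 2.16 mm: the cone: at t=0.360 of its height the radius interpolates to r₁+(r₂−r₁)t = 6.420, giving a regular 8-gon of that circumradius; the r=7.5 sphere at (16, 6.5) slices to a regular 8-gon of circumradius 7.182 (√(r²−h²) with h=2.16 from center); Taking the first minus the rest: starting from the cone, the r=7.5 sphere at (16, 6.5) misses the remaining region (no effect) — 1 connected region; (whole slice rotated 10° about Z — lengths, areas and connectivity unchanged). Overall, the cross-section is a single solid region. Undo the 10° rotation: the query point maps to (3.974, -0.498) in the un-rotated model frame. The nearest boundary edge runs (6.42, 0.00)→(4.54, -4.54); distance from the point to it = 2.07 mm. The point is inside the cross-section and 2.07 mm from the nearest boundary — more than the 0.75 mm shell width (3 × 0.25), so it's in the infill interior.

infill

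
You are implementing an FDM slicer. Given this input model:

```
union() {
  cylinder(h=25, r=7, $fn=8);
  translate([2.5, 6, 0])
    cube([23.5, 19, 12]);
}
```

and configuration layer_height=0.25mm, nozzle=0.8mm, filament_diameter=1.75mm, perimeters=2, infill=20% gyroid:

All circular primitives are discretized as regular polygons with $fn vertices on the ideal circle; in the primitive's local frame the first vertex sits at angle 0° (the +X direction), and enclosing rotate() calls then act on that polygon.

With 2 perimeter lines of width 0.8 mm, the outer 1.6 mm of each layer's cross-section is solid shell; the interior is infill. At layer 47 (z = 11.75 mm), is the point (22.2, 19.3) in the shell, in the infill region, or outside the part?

At z = 11.75 mm: the r=7 cylinder contributes a regular 8-gon of circumradius 7; the cube at (2.5, 6) (footprint 23.5×19) is included at this height; Merging all regions: the 2 present regions are separate (no shared area or edge), so areas and boundary lengths simply add and each stays a separate island — 2 connected regions. Overall, the cross-section has 2 separate islands. The nearest boundary edge runs (26.00, 25.00)→(26.00, 6.00); distance from the point to it = 3.80 mm. (Shell/infill is judged within the island containing the point — the largest one.) The point is inside the cross-section and 3.80 mm from the nearest boundary — more than the 1.6 mm shell width (2 × 0.8), so it's in the infill interior.

infill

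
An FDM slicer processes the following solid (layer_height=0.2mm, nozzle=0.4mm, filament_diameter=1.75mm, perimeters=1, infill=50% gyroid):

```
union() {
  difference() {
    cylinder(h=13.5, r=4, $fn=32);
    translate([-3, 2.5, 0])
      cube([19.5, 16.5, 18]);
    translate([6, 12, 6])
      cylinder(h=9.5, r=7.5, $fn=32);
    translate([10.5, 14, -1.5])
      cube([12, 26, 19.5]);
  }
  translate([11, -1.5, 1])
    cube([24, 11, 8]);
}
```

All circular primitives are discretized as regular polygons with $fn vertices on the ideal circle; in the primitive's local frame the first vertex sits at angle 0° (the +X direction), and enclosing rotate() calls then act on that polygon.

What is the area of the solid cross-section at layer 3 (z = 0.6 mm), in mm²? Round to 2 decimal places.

At z = 0.6 mm: the r=4 cylinder gives a regular 32-gon of circumradius 4 (constant along its height) (area = (32/2)·4.000²·sin(360°/32) = 49.94 mm²); the cube at (-3, 2.5) (footprint 19.5×16.5) is included at this height (area 321.75 mm²); the cylinder at (6, 12) is not intersected at this z (z outside [6, 15.5]); the cube at (10.5, 14) (footprint 12×26) is included at this height (area 312.00 mm²); Taking the first minus the rest: starting from the r=4 cylinder (49.94 mm²), the 19.5×16.5 cube at (-3, 2.5) partially overlaps it — only the 6.43 mm² overlap (of its 321.75 mm²) is removed, clipping the outline; the 12×26 cube at (10.5, 14) misses the remaining region (no effect) — area = 43.52 mm²; the cube at (11, -1.5) is absent (z outside [1, 9]); Combining (union): only that combined region is present, so the union is just that shape — area = 43.52 mm². Overall, the cross-section is a single solid region. Net area = 43.52 mm².

43.52 mm²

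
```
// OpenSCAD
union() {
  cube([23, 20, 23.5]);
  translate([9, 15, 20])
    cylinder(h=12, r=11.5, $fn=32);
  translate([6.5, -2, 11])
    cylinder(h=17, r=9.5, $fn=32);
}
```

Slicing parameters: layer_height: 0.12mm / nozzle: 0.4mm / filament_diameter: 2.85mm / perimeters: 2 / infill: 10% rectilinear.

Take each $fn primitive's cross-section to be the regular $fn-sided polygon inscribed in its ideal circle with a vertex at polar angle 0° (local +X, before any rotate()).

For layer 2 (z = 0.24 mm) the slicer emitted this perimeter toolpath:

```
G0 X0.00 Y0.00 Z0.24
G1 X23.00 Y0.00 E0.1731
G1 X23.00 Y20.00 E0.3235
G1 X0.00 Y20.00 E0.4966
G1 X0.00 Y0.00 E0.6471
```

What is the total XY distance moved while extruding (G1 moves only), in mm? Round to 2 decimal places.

Sum the Euclidean lengths of each G1 segment: total = 86.00 mm.

86.00 mm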